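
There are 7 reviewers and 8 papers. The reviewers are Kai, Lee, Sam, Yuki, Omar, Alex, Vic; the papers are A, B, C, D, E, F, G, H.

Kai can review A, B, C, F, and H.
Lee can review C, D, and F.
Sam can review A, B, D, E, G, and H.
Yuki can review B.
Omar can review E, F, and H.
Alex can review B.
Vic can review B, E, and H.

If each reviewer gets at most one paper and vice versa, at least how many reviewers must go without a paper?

For example, pair Kai-A, Lee-F, Sam-G, Yuki-B, Omar-H, Vic-E.
The set {Yuki, Alex} has only 1 neighbour ({B}), so by Hall's theorem at most 6 of the 7 reviewers can be matched.
That matches 6 of the 7, leaving 1 unmatched; no matching can do better.

1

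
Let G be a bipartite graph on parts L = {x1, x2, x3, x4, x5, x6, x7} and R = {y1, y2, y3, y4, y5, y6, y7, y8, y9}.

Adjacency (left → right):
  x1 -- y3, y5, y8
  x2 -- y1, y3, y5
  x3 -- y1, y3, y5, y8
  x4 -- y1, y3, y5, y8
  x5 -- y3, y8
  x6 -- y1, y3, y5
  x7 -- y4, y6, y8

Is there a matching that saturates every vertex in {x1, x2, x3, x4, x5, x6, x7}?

No

The set {x1, x2, x3, x4, x5, x6} has only 4 neighbours ({y1, y3, y5, y8}), so by Hall's theorem at most 5 of the 7 left vertices can be matched.
Hence no matching covers every left vertex.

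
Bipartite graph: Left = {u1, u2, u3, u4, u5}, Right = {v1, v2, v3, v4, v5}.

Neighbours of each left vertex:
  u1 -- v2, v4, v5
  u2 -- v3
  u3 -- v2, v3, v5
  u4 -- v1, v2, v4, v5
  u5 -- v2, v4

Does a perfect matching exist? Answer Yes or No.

Yes

One maximum matching: u1–v4, u2–v3, u3–v5, u4–v1, u5–v2.
All 5 left vertices are covered.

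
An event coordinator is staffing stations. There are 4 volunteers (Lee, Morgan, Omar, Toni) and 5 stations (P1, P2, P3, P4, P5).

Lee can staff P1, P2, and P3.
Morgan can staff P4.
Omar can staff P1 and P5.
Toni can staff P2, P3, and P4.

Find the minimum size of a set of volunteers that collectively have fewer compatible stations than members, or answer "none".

none

A matching saturating every volunteer exists, for instance Lee→P1, Morgan→P4, Omar→P5, Toni→P3.
By Hall's marriage theorem, this means |N(S)| ≥ |S| for every subset S, so no violating subset exists.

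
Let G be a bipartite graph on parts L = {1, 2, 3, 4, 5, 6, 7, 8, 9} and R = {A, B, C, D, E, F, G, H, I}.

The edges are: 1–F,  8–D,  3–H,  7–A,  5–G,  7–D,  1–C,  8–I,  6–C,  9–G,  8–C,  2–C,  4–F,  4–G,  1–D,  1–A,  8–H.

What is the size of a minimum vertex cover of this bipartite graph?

7

{1, 3, 4, 7, 8, C, G} is a vertex cover of size 7: every edge has an endpoint in this set.
No smaller cover exists because 1–A, 2–C, 3–H, 4–F, 5–G, 7–D, 8–I is a matching of size 7, and a cover must include an endpoint of each of these disjoint edges (König's theorem).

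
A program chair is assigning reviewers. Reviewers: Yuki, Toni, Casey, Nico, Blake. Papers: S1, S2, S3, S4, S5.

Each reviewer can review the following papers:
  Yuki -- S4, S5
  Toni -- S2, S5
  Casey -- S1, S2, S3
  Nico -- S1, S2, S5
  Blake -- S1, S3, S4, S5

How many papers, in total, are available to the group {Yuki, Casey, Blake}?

5

The union of neighbours of {Yuki, Casey, Blake} is {S1, S2, S3, S4, S5}, which has 5 elements.
Since |N(S)| = 5 ≥ |S| = 3, Hall's condition holds for this subset.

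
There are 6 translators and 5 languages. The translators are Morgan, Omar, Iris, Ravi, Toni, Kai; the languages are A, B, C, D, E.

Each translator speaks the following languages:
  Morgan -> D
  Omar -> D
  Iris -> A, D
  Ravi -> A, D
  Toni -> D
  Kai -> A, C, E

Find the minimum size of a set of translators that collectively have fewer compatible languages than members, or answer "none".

2

Take S = {Morgan, Omar}. Its neighbourhood is {D}, so |N(S)| = 1 < |S| = 2.
No single vertex violates Hall's condition since each has at least one neighbour, so 2 is the minimum.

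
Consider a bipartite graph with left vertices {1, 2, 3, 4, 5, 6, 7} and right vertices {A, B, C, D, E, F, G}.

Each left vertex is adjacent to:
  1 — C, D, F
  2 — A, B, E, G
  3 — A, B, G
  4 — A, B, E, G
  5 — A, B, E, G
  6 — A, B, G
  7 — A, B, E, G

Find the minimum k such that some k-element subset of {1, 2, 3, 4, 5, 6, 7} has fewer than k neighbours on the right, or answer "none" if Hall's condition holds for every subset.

Take S = {2, 3, 4, 5, 6}. Its neighbourhood is {A, B, E, G}, so |N(S)| = 4 < |S| = 5.
Every subset of size less than 5 has at least as many neighbours as members, so 5 is the minimum.

5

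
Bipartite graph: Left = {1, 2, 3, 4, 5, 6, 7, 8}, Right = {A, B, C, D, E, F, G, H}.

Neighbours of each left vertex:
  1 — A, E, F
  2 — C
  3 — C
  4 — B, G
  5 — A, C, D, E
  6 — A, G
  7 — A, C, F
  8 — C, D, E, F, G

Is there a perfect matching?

The set {2, 3} has only 1 neighbour ({C}), so by Hall's theorem at most 7 of the 8 left vertices can be matched.
Hence no matching covers every left vertex.

No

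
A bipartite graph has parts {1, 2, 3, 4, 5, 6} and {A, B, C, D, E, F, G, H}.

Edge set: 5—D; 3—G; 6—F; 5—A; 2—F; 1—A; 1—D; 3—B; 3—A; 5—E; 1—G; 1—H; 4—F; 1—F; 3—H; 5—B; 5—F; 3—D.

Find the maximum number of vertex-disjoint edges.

4

One maximum matching: 1–G, 2–F, 3–H, 5–A.
The set {2, 4, 6} has only 1 neighbour ({F}), so by Hall's theorem at most 4 of the 6 left vertices can be matched.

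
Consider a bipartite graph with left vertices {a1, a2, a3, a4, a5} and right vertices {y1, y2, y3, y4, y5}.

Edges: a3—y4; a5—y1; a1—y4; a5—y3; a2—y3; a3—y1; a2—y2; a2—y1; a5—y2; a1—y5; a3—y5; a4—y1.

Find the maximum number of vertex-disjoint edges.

5

For example, pair a1-y5, a2-y2, a3-y4, a4-y1, a5-y3.
All 5 left vertices are matched, so no larger matching exists.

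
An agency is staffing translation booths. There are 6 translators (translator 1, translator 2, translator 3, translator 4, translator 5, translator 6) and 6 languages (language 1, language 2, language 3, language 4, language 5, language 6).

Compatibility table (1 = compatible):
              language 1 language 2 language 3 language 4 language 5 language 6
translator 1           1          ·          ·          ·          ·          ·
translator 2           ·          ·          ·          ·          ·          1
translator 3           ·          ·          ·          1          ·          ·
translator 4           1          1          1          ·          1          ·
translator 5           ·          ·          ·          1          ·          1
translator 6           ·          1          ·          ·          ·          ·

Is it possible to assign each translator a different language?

The set {translator 2, translator 3, translator 5} has only 2 neighbours ({language 4, language 6}), so by Hall's theorem at most 5 of the 6 translators can be matched.
Hence no matching covers every translator.

No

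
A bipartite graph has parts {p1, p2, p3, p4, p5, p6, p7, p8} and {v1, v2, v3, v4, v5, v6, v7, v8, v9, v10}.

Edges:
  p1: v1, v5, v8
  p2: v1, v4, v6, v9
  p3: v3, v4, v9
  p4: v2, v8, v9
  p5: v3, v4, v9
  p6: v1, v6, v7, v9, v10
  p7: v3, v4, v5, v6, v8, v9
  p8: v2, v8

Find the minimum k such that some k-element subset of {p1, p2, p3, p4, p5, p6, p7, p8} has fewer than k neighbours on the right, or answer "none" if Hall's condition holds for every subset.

none

A matching saturating every left vertex exists, for instance p1→v8, p2→v1, p3→v3, p4→v9, p5→v4, p6→v10, p7→v6, p8→v2.
By Hall's marriage theorem, this means |N(S)| ≥ |S| for every subset S, so no violating subset exists.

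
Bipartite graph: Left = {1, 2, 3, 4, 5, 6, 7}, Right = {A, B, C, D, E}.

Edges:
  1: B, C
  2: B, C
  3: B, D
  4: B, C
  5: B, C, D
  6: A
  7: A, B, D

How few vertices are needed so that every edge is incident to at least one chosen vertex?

A maximum matching has 4 edges (e.g. 1–C, 2–B, 3–D, 6–A).
By König's theorem the minimum vertex cover has the same size. One such cover is {A, B, C, D}.

4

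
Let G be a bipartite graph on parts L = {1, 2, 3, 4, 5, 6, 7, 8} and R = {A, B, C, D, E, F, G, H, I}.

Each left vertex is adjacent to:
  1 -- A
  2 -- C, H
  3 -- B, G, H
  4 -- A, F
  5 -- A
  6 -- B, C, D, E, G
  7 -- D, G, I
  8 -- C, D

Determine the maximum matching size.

7

For example, pair 1-A, 2-H, 3-B, 4-F, 6-E, 7-G, 8-C.
The set {1, 5} has only 1 neighbour ({A}), so by Hall's theorem at most 7 of the 8 left vertices can be matched.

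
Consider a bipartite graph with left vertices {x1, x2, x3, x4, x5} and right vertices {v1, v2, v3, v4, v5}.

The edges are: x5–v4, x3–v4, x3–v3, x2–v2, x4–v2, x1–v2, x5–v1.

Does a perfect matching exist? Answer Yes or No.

The set {x1, x2, x4} has only 1 neighbour ({v2}), so by Hall's theorem at most 3 of the 5 left vertices can be matched.
Hence no matching covers every left vertex.

No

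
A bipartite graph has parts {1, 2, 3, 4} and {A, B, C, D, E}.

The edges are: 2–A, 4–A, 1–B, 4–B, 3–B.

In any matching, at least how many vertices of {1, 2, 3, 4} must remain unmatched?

2

One maximum matching: 1-B, 2-A.
The set {1, 2, 3, 4} has only 2 neighbours ({A, B}), so by Hall's theorem at most 2 of the 4 left vertices can be matched.
That matches 2 of the 4, leaving 2 unmatched; no matching can do better.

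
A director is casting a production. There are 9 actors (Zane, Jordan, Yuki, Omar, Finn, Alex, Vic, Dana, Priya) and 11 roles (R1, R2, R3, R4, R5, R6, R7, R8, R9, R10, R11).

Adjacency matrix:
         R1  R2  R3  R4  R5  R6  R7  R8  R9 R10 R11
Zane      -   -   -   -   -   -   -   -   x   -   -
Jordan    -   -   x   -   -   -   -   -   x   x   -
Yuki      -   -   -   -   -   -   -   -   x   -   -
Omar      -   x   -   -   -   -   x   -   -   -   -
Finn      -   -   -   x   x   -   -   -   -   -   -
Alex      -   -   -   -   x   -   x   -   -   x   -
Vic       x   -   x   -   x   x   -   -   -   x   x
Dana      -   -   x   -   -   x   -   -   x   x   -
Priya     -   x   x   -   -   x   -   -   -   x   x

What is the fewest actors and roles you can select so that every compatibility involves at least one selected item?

{Jordan, Omar, Finn, Alex, Vic, Dana, Priya, R9} is a vertex cover of size 8: every edge has an endpoint in this set.
No smaller cover exists because Zane–R9, Jordan–R3, Omar–R2, Finn–R4, Alex–R7, Vic–R1, Dana–R10, Priya–R6 is a matching of size 8, and a cover must include an endpoint of each of these disjoint edges (König's theorem).

8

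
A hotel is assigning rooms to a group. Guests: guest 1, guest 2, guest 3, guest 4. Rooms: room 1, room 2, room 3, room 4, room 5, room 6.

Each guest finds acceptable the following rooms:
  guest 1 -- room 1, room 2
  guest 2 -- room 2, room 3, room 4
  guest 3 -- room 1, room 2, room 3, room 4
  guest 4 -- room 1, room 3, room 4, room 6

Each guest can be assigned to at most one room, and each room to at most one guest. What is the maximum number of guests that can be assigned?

4

One maximum matching: guest 1→room 1, guest 2→room 2, guest 3→room 4, guest 4→room 3.
All 4 guests are matched, so no larger matching exists.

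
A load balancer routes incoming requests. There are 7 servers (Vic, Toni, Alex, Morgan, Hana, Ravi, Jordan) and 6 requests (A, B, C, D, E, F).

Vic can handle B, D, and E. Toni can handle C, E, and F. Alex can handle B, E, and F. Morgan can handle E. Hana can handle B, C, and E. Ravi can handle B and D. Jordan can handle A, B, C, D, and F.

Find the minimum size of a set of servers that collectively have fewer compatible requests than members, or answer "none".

Take S = {Vic, Toni, Alex, Morgan, Hana, Ravi}. Its neighbourhood is {B, C, D, E, F}, so |N(S)| = 5 < |S| = 6.
Every subset of size less than 6 has at least as many neighbours as members, so 6 is the minimum.

6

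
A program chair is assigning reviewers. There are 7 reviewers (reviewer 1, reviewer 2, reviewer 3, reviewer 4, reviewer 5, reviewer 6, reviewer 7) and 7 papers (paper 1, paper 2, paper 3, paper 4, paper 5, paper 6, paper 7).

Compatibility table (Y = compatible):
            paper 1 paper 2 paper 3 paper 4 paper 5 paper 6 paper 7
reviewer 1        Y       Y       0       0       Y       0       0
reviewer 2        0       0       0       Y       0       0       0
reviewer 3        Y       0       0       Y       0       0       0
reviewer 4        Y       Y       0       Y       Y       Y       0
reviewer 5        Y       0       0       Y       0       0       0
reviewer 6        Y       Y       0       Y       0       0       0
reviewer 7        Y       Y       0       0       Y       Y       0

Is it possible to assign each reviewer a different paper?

No

The set {reviewer 1, reviewer 2, reviewer 3, reviewer 4, reviewer 5, reviewer 6, reviewer 7} has only 5 neighbours ({paper 1, paper 2, paper 4, paper 5, paper 6}), so by Hall's theorem at most 5 of the 7 reviewers can be matched.
Hence no matching covers every reviewer.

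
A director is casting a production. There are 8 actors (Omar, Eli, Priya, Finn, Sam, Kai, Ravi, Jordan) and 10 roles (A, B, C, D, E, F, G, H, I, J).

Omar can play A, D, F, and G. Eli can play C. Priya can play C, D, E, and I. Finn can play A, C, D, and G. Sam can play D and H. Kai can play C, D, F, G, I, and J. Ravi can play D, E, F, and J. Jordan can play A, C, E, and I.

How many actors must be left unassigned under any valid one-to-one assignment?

One maximum matching: Omar-F, Eli-C, Priya-D, Finn-G, Sam-H, Kai-J, Ravi-E, Jordan-I.
This saturates every actor, so 8 is the maximum.
That matches 8 of the 8, leaving 0 unmatched; no matching can do better.

0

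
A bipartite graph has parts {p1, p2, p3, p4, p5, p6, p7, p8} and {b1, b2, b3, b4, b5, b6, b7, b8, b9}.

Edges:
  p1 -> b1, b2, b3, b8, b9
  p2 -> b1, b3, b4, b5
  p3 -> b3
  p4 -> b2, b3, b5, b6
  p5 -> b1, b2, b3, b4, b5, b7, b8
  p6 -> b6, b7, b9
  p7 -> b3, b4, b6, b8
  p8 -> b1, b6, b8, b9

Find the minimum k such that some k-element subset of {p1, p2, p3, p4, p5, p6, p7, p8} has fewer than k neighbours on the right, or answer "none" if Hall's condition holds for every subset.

none

A matching saturating every left vertex exists, for instance p1→b2, p2→b4, p3→b3, p4→b5, p5→b1, p6→b7, p7→b6, p8→b8.
By Hall's marriage theorem, this means |N(S)| ≥ |S| for every subset S, so no violating subset exists.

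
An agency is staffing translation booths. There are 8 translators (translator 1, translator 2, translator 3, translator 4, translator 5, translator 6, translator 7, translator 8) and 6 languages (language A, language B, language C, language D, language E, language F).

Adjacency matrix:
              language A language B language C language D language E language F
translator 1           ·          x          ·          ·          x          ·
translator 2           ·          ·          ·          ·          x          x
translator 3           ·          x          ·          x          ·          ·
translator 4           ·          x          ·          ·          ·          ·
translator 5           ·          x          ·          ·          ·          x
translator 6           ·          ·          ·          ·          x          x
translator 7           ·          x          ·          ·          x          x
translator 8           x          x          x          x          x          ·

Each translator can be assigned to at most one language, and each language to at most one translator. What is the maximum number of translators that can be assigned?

5

One maximum matching: translator 1→language E, translator 2→language F, translator 3→language D, translator 4→language B, translator 8→language C.
The set {translator 1, translator 2, translator 4, translator 5, translator 6, translator 7} has only 3 neighbours ({language B, language E, language F}), so by Hall's theorem at most 5 of the 8 translators can be matched.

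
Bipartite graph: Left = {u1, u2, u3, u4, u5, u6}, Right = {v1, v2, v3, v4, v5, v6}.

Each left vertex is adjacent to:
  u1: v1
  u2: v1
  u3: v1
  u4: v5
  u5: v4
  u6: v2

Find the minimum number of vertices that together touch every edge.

4

{u4, u5, u6, v1} is a vertex cover of size 4: every edge has an endpoint in this set.
No smaller cover exists because u1–v1, u4–v5, u5–v4, u6–v2 is a matching of size 4, and a cover must include an endpoint of each of these disjoint edges (König's theorem).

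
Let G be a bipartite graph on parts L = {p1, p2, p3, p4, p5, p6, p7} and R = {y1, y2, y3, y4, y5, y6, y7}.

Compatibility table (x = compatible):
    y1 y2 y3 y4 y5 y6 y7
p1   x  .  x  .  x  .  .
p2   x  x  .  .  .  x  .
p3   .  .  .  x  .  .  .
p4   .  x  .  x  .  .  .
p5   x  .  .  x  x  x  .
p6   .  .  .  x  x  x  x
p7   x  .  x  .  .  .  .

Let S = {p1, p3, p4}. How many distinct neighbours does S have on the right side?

The union of neighbours of {p1, p3, p4} is {y1, y2, y3, y4, y5}, which has 5 elements.
Since |N(S)| = 5 ≥ |S| = 3, Hall's condition holds for this subset.

5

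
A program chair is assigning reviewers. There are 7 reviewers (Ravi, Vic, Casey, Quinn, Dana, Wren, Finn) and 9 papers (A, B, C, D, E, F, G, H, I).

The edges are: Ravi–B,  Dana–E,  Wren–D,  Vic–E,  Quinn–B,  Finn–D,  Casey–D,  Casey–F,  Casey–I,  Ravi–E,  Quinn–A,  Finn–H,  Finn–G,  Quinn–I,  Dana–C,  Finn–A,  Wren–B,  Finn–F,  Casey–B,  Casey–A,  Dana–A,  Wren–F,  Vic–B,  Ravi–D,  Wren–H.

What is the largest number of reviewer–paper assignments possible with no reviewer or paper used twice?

A valid assignment of size 7: Ravi–D, Vic–E, Casey–A, Quinn–I, Dana–C, Wren–B, Finn–G.
All 7 reviewers are matched, so no larger matching exists.

7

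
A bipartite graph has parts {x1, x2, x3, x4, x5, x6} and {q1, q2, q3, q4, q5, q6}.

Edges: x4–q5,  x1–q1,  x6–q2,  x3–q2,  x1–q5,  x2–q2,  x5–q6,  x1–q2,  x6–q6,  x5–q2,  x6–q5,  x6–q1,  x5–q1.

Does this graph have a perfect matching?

No

The set {x1, x2, x3, x4, x5, x6} has only 4 neighbours ({q1, q2, q5, q6}), so by Hall's theorem at most 4 of the 6 left vertices can be matched.
Hence no matching covers every left vertex.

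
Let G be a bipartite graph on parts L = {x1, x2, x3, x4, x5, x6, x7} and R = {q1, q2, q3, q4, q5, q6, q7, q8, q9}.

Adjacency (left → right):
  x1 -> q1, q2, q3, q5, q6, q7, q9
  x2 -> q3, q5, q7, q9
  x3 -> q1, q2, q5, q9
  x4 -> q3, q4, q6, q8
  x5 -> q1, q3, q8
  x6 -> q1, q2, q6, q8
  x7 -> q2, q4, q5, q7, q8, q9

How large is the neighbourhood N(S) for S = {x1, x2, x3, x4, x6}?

The union of neighbours of {x1, x2, x3, x4, x6} is {q1, q2, q3, q4, q5, q6, q7, q8, q9}, which has 9 elements.
Since |N(S)| = 9 ≥ |S| = 5, Hall's condition holds for this subset.

9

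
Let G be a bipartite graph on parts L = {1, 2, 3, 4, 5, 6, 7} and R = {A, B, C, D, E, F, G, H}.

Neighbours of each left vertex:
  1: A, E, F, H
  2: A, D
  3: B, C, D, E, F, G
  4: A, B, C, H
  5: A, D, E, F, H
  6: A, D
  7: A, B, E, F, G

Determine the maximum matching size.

One maximum matching: 1–F, 2–A, 3–E, 4–B, 5–H, 6–D, 7–G.
All 7 left vertices are matched, so no larger matching exists.

7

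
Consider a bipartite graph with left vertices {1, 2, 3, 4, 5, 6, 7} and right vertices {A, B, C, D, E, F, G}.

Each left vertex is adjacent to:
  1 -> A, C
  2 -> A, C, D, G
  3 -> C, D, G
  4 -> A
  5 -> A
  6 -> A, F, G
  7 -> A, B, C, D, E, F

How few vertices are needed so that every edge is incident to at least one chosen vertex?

The 6 edges 1–C, 2–G, 3–D, 4–A, 6–F, 7–E form a matching, so any vertex cover needs at least 6 vertices (one per matched edge).
Conversely {1, 2, 3, 6, 7, A} meets every edge and has exactly 6 vertices, so 6 is optimal.

6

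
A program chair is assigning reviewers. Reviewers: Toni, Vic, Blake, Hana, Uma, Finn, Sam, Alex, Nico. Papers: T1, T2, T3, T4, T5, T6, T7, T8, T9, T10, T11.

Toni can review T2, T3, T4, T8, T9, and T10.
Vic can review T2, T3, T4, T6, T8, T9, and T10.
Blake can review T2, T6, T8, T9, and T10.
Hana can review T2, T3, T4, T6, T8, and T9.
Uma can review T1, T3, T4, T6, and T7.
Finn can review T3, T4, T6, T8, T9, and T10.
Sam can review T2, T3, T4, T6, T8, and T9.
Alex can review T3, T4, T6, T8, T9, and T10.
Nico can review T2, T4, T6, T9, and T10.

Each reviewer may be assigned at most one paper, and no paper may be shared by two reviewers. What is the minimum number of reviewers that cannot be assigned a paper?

1

For example, pair Toni-T2, Vic-T4, Blake-T9, Hana-T8, Uma-T7, Finn-T6, Sam-T3, Alex-T10.
The set {Toni, Vic, Blake, Hana, Finn, Sam, Alex, Nico} has only 7 neighbours ({T10, T2, T3, T4, T6, T8, T9}), so by Hall's theorem at most 8 of the 9 reviewers can be matched.
That matches 8 of the 9, leaving 1 unmatched; no matching can do better.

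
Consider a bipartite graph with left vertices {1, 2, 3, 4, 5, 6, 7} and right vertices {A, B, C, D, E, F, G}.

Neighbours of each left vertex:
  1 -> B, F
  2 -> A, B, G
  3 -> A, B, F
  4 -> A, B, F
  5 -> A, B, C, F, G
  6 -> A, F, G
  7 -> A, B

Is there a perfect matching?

No

The set {1, 2, 3, 4, 6, 7} has only 4 neighbours ({A, B, F, G}), so by Hall's theorem at most 5 of the 7 left vertices can be matched.
Hence no matching covers every left vertex.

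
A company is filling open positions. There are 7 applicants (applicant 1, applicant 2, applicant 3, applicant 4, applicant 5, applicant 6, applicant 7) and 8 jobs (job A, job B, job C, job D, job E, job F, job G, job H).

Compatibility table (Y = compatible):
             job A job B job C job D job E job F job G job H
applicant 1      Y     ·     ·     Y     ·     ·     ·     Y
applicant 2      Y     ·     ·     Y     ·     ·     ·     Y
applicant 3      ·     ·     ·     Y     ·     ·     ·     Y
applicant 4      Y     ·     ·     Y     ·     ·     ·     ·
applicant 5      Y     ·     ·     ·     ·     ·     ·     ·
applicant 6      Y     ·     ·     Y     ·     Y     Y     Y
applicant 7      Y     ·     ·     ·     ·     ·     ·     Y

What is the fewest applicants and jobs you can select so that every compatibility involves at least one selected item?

4

The 4 edges applicant 1–job A, applicant 2–job D, applicant 3–job H, applicant 6–job F form a matching, so any vertex cover needs at least 4 vertices (one per matched edge).
Conversely {applicant 6, job A, job D, job H} meets every edge and has exactly 4 vertices, so 4 is optimal.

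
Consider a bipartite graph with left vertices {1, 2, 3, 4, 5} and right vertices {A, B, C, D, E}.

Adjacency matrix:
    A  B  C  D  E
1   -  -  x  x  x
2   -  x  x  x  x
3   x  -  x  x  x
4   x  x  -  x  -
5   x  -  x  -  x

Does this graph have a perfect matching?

One maximum matching: 1→C, 2→B, 3→A, 4→D, 5→E.
All 5 left vertices are covered.

Yes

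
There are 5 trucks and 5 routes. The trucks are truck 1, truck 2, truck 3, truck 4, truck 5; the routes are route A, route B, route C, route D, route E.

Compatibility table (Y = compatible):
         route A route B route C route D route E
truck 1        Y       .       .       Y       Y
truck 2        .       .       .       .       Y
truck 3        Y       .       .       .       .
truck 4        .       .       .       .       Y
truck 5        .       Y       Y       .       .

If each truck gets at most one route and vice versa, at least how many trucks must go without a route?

A valid assignment of size 4: truck 1-route D, truck 2-route E, truck 3-route A, truck 5-route B.
The set {truck 2, truck 4} has only 1 neighbour ({route E}), so by Hall's theorem at most 4 of the 5 trucks can be matched.
That matches 4 of the 5, leaving 1 unmatched; no matching can do better.

1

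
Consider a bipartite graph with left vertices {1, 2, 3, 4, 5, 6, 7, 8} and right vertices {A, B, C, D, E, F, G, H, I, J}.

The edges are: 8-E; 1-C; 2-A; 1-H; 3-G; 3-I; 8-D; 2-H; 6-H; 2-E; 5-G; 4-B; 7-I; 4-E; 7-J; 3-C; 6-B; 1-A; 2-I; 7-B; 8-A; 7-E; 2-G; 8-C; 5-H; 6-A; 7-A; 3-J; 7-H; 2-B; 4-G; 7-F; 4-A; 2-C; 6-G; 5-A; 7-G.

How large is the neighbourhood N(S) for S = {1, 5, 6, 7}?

The union of neighbours of {1, 5, 6, 7} is {A, B, C, E, F, G, H, I, J}, which has 9 elements.
Since |N(S)| = 9 ≥ |S| = 4, Hall's condition holds for this subset.

9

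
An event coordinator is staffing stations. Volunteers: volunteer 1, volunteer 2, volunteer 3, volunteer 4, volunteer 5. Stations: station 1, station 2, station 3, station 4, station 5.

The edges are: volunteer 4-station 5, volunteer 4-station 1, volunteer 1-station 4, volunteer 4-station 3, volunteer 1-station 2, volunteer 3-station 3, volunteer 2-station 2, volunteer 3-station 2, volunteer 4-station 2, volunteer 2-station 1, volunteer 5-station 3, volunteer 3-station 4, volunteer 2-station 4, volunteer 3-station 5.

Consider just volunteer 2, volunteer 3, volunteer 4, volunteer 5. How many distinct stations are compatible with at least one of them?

5

The union of neighbours of {volunteer 2, volunteer 3, volunteer 4, volunteer 5} is {station 1, station 2, station 3, station 4, station 5}, which has 5 elements.
Since |N(S)| = 5 ≥ |S| = 4, Hall's condition holds for this subset.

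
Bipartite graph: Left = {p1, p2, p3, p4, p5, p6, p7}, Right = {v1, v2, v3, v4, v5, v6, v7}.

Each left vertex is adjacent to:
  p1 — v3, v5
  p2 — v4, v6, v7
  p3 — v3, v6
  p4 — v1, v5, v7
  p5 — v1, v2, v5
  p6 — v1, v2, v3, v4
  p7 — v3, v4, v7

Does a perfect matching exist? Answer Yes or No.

Yes

For example, pair p1-v5, p2-v6, p3-v3, p4-v1, p5-v2, p6-v4, p7-v7.
Every left vertex is matched, so this is a perfect matching.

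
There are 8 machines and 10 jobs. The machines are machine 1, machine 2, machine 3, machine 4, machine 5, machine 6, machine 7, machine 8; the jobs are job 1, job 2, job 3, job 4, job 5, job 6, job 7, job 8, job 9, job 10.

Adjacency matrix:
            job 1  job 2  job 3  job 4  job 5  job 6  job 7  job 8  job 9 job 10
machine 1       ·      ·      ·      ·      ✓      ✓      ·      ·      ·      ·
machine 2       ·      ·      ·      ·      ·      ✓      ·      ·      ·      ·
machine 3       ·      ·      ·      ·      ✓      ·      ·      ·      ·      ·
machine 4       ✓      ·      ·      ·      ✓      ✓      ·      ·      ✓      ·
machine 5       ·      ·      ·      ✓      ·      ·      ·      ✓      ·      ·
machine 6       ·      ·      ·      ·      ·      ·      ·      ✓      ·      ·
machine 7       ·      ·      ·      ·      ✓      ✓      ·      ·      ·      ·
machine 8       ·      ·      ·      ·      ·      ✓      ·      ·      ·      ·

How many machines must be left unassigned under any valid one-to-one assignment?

3

A valid assignment of size 5: machine 1–job 5, machine 2–job 6, machine 4–job 9, machine 5–job 4, machine 6–job 8.
The set {machine 1, machine 2, machine 3, machine 7, machine 8} has only 2 neighbours ({job 5, job 6}), so by Hall's theorem at most 5 of the 8 machines can be matched.
That matches 5 of the 8, leaving 3 unmatched; no matching can do better.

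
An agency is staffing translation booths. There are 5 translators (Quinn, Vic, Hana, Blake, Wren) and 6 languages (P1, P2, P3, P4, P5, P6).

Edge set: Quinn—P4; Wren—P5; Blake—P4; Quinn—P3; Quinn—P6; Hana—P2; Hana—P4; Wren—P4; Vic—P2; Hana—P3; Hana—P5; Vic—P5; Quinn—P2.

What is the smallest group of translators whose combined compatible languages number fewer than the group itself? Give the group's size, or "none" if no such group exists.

none

A matching saturating every translator exists, for instance Quinn→P6, Vic→P2, Hana→P3, Blake→P4, Wren→P5.
By Hall's marriage theorem, this means |N(S)| ≥ |S| for every subset S, so no violating subset exists.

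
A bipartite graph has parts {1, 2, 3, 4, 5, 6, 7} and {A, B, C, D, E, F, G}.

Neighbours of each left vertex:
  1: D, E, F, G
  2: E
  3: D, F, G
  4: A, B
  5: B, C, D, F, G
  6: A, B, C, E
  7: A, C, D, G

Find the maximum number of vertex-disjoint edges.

7

For example, pair 1-D, 2-E, 3-F, 4-A, 5-B, 6-C, 7-G.
This saturates every left vertex, so 7 is the maximum.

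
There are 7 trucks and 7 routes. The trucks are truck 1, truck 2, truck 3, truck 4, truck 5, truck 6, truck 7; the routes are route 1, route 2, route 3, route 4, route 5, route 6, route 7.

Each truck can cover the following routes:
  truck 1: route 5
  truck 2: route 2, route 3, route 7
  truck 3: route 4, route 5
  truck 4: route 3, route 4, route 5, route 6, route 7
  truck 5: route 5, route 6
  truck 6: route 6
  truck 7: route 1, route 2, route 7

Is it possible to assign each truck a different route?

No

The set {truck 1, truck 5, truck 6} has only 2 neighbours ({route 5, route 6}), so by Hall's theorem at most 6 of the 7 trucks can be matched.
Hence no matching covers every truck.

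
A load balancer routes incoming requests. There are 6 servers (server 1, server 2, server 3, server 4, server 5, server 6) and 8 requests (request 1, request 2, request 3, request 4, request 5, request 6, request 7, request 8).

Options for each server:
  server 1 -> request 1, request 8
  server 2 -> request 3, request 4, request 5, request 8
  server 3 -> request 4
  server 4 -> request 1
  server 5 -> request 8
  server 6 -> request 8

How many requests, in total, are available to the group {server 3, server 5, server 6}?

2

The union of neighbours of {server 3, server 5, server 6} is {request 4, request 8}, which has 2 elements.
Since |N(S)| = 2 < |S| = 3, Hall's condition fails for this subset.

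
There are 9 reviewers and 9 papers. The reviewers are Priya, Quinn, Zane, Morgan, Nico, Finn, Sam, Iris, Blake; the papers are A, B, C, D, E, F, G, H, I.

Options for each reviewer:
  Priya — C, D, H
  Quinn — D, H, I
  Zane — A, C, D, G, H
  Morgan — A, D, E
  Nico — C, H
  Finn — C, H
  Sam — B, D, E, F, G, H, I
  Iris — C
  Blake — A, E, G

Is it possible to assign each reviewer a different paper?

The set {Nico, Finn, Iris} has only 2 neighbours ({C, H}), so by Hall's theorem at most 8 of the 9 reviewers can be matched.
Hence no matching covers every reviewer.

No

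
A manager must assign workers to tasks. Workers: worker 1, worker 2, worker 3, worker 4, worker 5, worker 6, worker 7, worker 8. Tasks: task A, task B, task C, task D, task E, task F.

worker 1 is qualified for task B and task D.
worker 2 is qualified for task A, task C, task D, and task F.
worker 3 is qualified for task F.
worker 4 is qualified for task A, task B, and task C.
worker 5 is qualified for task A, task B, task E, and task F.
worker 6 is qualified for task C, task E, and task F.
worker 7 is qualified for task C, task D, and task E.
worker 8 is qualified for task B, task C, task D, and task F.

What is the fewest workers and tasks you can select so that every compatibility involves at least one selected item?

The 6 edges worker 1–task D, worker 2–task C, worker 3–task F, worker 4–task B, worker 5–task A, worker 6–task E form a matching, so any vertex cover needs at least 6 vertices (one per matched edge).
Conversely {task A, task B, task C, task D, task E, task F} meets every edge and has exactly 6 vertices, so 6 is optimal.

6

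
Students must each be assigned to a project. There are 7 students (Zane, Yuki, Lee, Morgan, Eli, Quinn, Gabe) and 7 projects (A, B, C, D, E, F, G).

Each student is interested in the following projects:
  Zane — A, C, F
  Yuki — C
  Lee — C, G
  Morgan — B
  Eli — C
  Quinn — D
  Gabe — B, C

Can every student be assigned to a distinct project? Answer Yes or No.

The set {Yuki, Morgan, Eli, Gabe} has only 2 neighbours ({B, C}), so by Hall's theorem at most 5 of the 7 students can be matched.
Hence no matching covers every student.

No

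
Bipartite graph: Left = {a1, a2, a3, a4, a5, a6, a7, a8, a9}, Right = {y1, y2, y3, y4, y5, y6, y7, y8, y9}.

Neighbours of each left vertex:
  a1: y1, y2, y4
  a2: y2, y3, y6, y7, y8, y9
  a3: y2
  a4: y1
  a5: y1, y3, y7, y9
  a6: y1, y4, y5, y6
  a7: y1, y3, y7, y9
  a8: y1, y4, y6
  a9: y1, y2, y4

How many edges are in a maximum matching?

8

For example, pair a1→y4, a2→y7, a3→y2, a4→y1, a5→y3, a6→y5, a7→y9, a8→y6.
The set {a1, a3, a4, a9} has only 3 neighbours ({y1, y2, y4}), so by Hall's theorem at most 8 of the 9 left vertices can be matched.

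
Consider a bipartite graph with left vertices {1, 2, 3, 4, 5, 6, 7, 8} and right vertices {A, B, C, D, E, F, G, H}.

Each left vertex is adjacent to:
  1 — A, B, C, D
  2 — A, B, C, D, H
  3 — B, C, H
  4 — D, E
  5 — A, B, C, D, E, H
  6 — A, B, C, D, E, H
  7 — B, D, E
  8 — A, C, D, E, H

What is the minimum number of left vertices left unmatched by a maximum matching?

A valid assignment of size 6: 1–C, 2–H, 3–B, 4–D, 5–E, 6–A.
The set {1, 2, 3, 4, 5, 6, 7, 8} has only 6 neighbours ({A, B, C, D, E, H}), so by Hall's theorem at most 6 of the 8 left vertices can be matched.
That matches 6 of the 8, leaving 2 unmatched; no matching can do better.

2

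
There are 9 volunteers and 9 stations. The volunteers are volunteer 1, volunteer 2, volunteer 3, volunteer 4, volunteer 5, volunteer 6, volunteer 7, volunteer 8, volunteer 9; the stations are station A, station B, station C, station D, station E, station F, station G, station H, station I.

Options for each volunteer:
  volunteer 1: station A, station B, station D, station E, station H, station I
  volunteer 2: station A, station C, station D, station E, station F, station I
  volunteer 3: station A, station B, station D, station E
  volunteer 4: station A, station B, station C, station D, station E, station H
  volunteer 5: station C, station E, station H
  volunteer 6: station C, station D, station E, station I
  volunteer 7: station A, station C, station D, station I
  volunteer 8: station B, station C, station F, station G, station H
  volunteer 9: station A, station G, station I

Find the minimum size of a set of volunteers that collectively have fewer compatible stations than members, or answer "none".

A matching saturating every volunteer exists, for instance volunteer 1→station I, volunteer 2→station F, volunteer 3→station B, volunteer 4→station C, volunteer 5→station H, volunteer 6→station E, volunteer 7→station D, volunteer 8→station G, volunteer 9→station A.
By Hall's marriage theorem, this means |N(S)| ≥ |S| for every subset S, so no violating subset exists.

none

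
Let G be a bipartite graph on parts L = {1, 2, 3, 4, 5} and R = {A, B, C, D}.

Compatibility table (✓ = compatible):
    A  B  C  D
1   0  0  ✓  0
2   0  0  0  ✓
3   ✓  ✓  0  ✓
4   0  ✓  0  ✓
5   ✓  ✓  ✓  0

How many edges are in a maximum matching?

A valid assignment of size 4: 1-C, 2-D, 3-A, 4-B.
The set {1, 2, 3, 4, 5} has only 4 neighbours ({A, B, C, D}), so by Hall's theorem at most 4 of the 5 left vertices can be matched.

4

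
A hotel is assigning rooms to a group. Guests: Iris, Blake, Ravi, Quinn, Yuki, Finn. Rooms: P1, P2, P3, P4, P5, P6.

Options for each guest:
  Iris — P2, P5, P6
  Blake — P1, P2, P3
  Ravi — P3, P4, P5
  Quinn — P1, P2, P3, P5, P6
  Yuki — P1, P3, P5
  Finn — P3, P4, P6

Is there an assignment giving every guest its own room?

Yes

A valid assignment of size 6: Iris→P5, Blake→P2, Ravi→P4, Quinn→P3, Yuki→P1, Finn→P6.
Every guest is matched, so this is a perfect matching.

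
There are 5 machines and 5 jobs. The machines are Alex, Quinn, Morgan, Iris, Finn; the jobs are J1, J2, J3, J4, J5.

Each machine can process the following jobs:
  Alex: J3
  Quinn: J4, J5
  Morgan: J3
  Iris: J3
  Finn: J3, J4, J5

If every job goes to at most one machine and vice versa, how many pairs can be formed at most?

3

One maximum matching: Alex-J3, Quinn-J4, Finn-J5.
The set {Alex, Morgan, Iris} has only 1 neighbour ({J3}), so by Hall's theorem at most 3 of the 5 machines can be matched.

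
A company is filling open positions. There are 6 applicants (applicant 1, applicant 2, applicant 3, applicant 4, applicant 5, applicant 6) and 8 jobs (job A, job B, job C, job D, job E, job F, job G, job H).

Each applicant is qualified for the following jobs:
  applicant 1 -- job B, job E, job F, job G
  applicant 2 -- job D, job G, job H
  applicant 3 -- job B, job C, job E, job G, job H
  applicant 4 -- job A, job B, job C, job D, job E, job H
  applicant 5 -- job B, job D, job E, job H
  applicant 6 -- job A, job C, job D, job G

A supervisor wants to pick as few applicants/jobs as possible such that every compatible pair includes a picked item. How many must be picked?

The 6 edges applicant 1–job F, applicant 2–job G, applicant 3–job B, applicant 4–job D, applicant 5–job H, applicant 6–job A form a matching, so any vertex cover needs at least 6 vertices (one per matched edge).
Conversely {applicant 1, applicant 2, applicant 3, applicant 4, applicant 5, applicant 6} meets every edge and has exactly 6 vertices, so 6 is optimal.

6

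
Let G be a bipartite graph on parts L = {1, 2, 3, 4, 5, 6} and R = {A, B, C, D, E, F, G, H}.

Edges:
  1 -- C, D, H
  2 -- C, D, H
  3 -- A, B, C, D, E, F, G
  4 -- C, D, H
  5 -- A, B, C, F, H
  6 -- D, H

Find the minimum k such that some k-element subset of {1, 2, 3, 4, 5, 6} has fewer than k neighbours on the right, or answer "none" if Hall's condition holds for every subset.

4

Take S = {1, 2, 4, 6}. Its neighbourhood is {C, D, H}, so |N(S)| = 3 < |S| = 4.
Every subset of size less than 4 has at least as many neighbours as members, so 4 is the minimum.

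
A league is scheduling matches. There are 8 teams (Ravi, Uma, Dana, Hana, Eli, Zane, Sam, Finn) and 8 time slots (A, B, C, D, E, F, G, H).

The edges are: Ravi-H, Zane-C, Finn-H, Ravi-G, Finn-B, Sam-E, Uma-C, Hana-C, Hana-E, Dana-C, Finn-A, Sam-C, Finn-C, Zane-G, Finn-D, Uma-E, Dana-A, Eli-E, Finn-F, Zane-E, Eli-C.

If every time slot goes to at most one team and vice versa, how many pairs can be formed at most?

6

One maximum matching: Ravi→H, Uma→C, Dana→A, Hana→E, Zane→G, Finn→B.
The set {Uma, Hana, Eli, Sam} has only 2 neighbours ({C, E}), so by Hall's theorem at most 6 of the 8 teams can be matched.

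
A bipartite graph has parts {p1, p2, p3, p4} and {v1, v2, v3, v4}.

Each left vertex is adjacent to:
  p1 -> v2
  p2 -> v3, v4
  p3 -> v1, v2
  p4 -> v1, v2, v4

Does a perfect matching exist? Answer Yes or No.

Yes

One maximum matching: p1→v2, p2→v3, p3→v1, p4→v4.
All 4 left vertices are covered.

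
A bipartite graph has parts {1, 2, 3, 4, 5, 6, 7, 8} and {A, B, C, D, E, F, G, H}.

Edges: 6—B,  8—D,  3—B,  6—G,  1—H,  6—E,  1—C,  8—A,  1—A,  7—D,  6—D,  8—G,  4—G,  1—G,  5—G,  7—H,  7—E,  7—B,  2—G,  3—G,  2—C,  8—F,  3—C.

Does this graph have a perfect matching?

The set {4, 5} has only 1 neighbour ({G}), so by Hall's theorem at most 7 of the 8 left vertices can be matched.
Hence no matching covers every left vertex.

No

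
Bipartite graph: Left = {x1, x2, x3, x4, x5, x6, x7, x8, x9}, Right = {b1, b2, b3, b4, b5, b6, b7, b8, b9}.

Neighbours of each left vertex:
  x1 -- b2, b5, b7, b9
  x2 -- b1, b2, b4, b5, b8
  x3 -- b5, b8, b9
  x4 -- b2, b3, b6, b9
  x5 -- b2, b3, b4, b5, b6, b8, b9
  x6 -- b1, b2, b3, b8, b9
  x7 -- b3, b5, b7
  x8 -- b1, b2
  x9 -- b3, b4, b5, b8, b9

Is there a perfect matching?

For example, pair x1–b7, x2–b1, x3–b9, x4–b6, x5–b4, x6–b8, x7–b3, x8–b2, x9–b5.
All 9 left vertices are covered.

Yes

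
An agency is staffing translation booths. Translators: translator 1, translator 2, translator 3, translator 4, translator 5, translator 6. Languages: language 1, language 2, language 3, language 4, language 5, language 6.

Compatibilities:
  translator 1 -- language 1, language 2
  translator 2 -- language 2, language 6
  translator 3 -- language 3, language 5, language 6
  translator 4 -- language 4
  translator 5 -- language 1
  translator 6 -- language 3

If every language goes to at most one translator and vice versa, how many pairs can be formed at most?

A valid assignment of size 6: translator 1→language 2, translator 2→language 6, translator 3→language 5, translator 4→language 4, translator 5→language 1, translator 6→language 3.
This saturates every translator, so 6 is the maximum.

6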